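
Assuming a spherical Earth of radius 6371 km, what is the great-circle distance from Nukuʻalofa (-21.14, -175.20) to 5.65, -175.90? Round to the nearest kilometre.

Δλ = -175.90 − -175.20 = -0.70°.
Δφ = 5.65 − -21.14 = 26.79°.
a = sin²(Δφ/2) + cos φ₁ · cos φ₂ · sin²(Δλ/2) = 0.053702.
c = 2·atan2(√a, √(1−a)) = 0.46773 rad → d = 6371·c ≈ 2979.89 km.

2980 km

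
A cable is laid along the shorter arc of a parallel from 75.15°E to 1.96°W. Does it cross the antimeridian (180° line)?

No

Signed shortest Δλ = ((-1.96 − 75.15 + 180) mod 360) − 180 = -77.11°.
Going west by 77.11° from +75.15° reaches -1.96° without touching 180°.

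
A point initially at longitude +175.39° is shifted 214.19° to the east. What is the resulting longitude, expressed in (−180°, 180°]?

Start at +175.39°; shift +214.19° → +389.58°.
+389.58° lies outside (−180°, 180°]; subtract 360° → +29.58°.

+29.58°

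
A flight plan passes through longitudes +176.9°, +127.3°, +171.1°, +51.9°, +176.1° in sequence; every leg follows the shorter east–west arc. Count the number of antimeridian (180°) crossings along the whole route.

0

Leg 1: +176.9° → +127.3°, shortest Δλ = -49.6° (west) — does not cross 180°.
Leg 2: +127.3° → +171.1°, shortest Δλ = 43.8° (east) — does not cross 180°.
Leg 3: +171.1° → +51.9°, shortest Δλ = -119.2° (west) — does not cross 180°.
Leg 4: +51.9° → +176.1°, shortest Δλ = 124.2° (east) — does not cross 180°.
Total crossings: 0.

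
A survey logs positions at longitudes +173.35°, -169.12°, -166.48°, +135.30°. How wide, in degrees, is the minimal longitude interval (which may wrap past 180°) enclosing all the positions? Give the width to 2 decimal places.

Sort the longitudes: -169.12°, -166.48°, +135.30°, +173.35°.
Eastward gaps between consecutive values (wrapping around): 2.64°, 301.78°, 38.05°, 17.53°.
Largest gap = 301.78° ⇒ minimal covering band is its complement: 360° − 301.78° = 58.22°.
Band runs from +135.30° eastward to -166.48°, crossing the antimeridian.

58.22°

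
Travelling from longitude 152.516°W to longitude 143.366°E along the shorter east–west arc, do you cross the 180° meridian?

Naïve |143.366 − -152.516| = 295.882° > 180°, so the shorter arc goes the other way round — across 180°.
Signed shortest Δλ = ((143.366 − -152.516 + 180) mod 360) − 180 = -64.118°.
Going west by 64.118° from -152.516° passes through 180° before reaching +143.366°.

Yes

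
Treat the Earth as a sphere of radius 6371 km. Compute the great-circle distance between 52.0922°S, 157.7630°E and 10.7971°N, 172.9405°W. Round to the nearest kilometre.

Δλ = -172.9405 − 157.7630 = -330.7035°; wrapped into (−180°, 180°]: 29.2965°.
Δφ = 10.7971 − -52.0922 = 62.8893°.
a = sin²(Δφ/2) + cos φ₁ · cos φ₂ · sin²(Δλ/2) = 0.310740.
c = 2·atan2(√a, √(1−a)) = 1.18260 rad → d = 6371·c ≈ 7534.33 km.

7534 km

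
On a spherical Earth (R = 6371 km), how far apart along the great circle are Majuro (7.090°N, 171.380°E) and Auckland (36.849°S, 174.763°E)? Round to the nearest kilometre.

Δλ = 174.763 − 171.380 = 3.383°.
Δφ = -36.849 − 7.090 = -43.939°.
a = sin²(Δφ/2) + cos φ₁ · cos φ₂ · sin²(Δλ/2) = 0.140652.
c = 2·atan2(√a, √(1−a)) = 0.76887 rad → d = 6371·c ≈ 4898.49 km.

4898 km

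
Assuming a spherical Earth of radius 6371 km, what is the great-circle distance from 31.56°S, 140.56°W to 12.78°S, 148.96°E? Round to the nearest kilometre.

7431 km

Δλ = 148.96 − -140.56 = 289.52°; wrapped into (−180°, 180°]: -70.48°.
Δφ = -12.78 − -31.56 = 18.78°.
a = sin²(Δφ/2) + cos φ₁ · cos φ₂ · sin²(Δλ/2) = 0.303280.
c = 2·atan2(√a, √(1−a)) = 1.16643 rad → d = 6371·c ≈ 7431.30 km.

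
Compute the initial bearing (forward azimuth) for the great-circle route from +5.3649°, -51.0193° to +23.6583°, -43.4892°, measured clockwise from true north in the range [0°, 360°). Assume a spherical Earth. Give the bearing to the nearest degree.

Δλ = -43.4892 − -51.0193 = 7.5301°.
θ = atan2( sin Δλ · cos φ₂ , cos φ₁ · sin φ₂ − sin φ₁ · cos φ₂ · cos Δλ )
  = atan2(0.12003, 0.31462) = 20.883° → normalised to [0°, 360°): 20.883°.

21°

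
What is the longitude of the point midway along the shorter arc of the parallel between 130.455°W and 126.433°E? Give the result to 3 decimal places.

Signed shortest Δλ from -130.455° to +126.433° is -103.112°.
Midpoint longitude = -130.455° + (-103.112°)/2 = -130.455° − 51.556° = -182.011°.
Normalise into (−180°, 180°]: +177.989°.
(The naïve average (-130.455 + +126.433)/2 = -2.011° is on the wrong side of the globe.)

177.989°E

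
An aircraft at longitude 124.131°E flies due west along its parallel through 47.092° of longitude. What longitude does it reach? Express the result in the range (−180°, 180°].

Start at +124.131°; shift −47.092° → +77.039°.
+77.039° already lies in (−180°, 180°].

77.039°E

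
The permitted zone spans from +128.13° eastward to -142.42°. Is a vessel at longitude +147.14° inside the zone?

Band width going east from +128.13° to -142.42°: ((-142.42 − 128.13) mod 360) = 89.45°.
Offset of +147.14° east of the west edge: ((147.14 − 128.13) mod 360) = 19.01°.
19.01° ≤ 89.45° ⇒ inside.

Yes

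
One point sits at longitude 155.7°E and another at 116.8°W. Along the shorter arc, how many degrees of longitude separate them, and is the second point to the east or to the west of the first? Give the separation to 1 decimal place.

Raw difference: -116.8 − 155.7 = -272.5°.
Normalise into (−180°, 180°]: -272.5° + 360° = 87.5°.
Positive ⇒ the second point lies to the east; separation 87.5°.

87.5° east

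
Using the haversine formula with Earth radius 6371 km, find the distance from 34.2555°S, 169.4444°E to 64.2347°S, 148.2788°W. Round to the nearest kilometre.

Δλ = -148.2788 − 169.4444 = -317.7232°; wrapped into (−180°, 180°]: 42.2768°.
Δφ = -64.2347 − -34.2555 = -29.9792°.
a = sin²(Δφ/2) + cos φ₁ · cos φ₂ · sin²(Δλ/2) = 0.113621.
c = 2·atan2(√a, √(1−a)) = 0.68762 rad → d = 6371·c ≈ 4380.83 km.

4381 km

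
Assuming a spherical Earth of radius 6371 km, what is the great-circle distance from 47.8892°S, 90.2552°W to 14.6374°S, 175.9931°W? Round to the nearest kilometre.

8492 km

Δλ = -175.9931 − -90.2552 = -85.7379°.
Δφ = -14.6374 − -47.8892 = 33.2518°.
a = sin²(Δφ/2) + cos φ₁ · cos φ₂ · sin²(Δλ/2) = 0.382158.
c = 2·atan2(√a, √(1−a)) = 1.33287 rad → d = 6371·c ≈ 8491.74 km.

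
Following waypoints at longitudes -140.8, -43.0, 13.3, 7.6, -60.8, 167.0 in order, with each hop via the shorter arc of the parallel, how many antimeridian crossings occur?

Leg 1: -140.8° → -43.0°, shortest Δλ = 97.8° (east) — does not cross 180°.
Leg 2: -43.0° → +13.3°, shortest Δλ = 56.3° (east) — does not cross 180°.
Leg 3: +13.3° → +7.6°, shortest Δλ = -5.7° (west) — does not cross 180°.
Leg 4: +7.6° → -60.8°, shortest Δλ = -68.4° (west) — does not cross 180°.
Leg 5: -60.8° → +167.0°, shortest Δλ = -132.2° (west) — crosses 180°.
Total crossings: 1.

1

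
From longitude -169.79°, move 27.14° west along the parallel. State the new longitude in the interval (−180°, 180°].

Start at -169.79°; shift −27.14° → -196.93°.
-196.93° lies outside (−180°, 180°]; add 360° → +163.07°.

+163.07°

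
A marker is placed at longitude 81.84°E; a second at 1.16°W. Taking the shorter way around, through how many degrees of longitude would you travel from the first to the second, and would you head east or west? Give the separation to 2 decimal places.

83.00° west

Raw difference: -1.16 − 81.84 = -83.0°.
Normalise into (−180°, 180°]: -83.0° stays -83.0°.
Negative ⇒ the second point lies to the west; separation 83.00°.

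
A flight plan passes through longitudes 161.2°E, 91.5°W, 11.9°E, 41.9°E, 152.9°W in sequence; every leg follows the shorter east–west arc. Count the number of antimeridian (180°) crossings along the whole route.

Leg 1: +161.2° → -91.5°, shortest Δλ = 107.3° (east) — crosses 180°.
Leg 2: -91.5° → +11.9°, shortest Δλ = 103.4° (east) — does not cross 180°.
Leg 3: +11.9° → +41.9°, shortest Δλ = 30.0° (east) — does not cross 180°.
Leg 4: +41.9° → -152.9°, shortest Δλ = 165.2° (east) — crosses 180°.
Total crossings: 2.

2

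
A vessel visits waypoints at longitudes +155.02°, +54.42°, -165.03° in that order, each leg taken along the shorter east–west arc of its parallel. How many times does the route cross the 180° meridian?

1

Leg 1: +155.02° → +54.42°, shortest Δλ = -100.6° (west) — does not cross 180°.
Leg 2: +54.42° → -165.03°, shortest Δλ = 140.55° (east) — crosses 180°.
Total crossings: 1.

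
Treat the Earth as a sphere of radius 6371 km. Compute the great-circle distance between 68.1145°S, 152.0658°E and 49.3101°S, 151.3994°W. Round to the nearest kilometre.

Δλ = -151.3994 − 152.0658 = -303.4652°; wrapped into (−180°, 180°]: 56.5348°.
Δφ = -49.3101 − -68.1145 = 18.8044°.
a = sin²(Δφ/2) + cos φ₁ · cos φ₂ · sin²(Δλ/2) = 0.081194.
c = 2·atan2(√a, √(1−a)) = 0.57790 rad → d = 6371·c ≈ 3681.79 km.

3682 km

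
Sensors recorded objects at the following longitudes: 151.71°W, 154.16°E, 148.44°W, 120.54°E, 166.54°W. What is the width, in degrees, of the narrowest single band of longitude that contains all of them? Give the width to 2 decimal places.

Sort the longitudes: -166.54°, -151.71°, -148.44°, +120.54°, +154.16°.
Eastward gaps between consecutive values (wrapping around): 14.83°, 3.27°, 268.98°, 33.62°, 39.30°.
Largest gap = 268.98° ⇒ minimal covering band is its complement: 360° − 268.98° = 91.02°.
Band runs from +120.54° eastward to -148.44°, crossing the antimeridian.

91.02°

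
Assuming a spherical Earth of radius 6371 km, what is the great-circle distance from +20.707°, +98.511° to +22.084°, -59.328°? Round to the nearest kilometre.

Δλ = -59.328 − 98.511 = -157.839°.
Δφ = 22.084 − 20.707 = 1.377°.
a = sin²(Δφ/2) + cos φ₁ · cos φ₂ · sin²(Δλ/2) = 0.834903.
c = 2·atan2(√a, √(1−a)) = 2.30474 rad → d = 6371·c ≈ 14683.52 km.

14684 km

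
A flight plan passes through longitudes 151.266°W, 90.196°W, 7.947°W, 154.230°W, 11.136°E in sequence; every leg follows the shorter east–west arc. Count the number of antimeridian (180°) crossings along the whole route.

Leg 1: -151.266° → -90.196°, shortest Δλ = 61.07° (east) — does not cross 180°.
Leg 2: -90.196° → -7.947°, shortest Δλ = 82.249° (east) — does not cross 180°.
Leg 3: -7.947° → -154.230°, shortest Δλ = -146.283° (west) — does not cross 180°.
Leg 4: -154.230° → +11.136°, shortest Δλ = 165.366° (east) — does not cross 180°.
Total crossings: 0.

0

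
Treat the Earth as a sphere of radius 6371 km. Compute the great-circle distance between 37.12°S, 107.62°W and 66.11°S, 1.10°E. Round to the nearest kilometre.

Δλ = 1.10 − -107.62 = 108.72°.
Δφ = -66.11 − -37.12 = -28.99°.
a = sin²(Δφ/2) + cos φ₁ · cos φ₂ · sin²(Δλ/2) = 0.275929.
c = 2·atan2(√a, √(1−a)) = 1.10611 rad → d = 6371·c ≈ 7047.02 km.

7047 km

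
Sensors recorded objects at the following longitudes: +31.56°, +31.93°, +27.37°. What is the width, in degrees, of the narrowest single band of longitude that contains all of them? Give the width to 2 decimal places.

Sort the longitudes: +27.37°, +31.56°, +31.93°.
Eastward gaps between consecutive values (wrapping around): 4.19°, 0.37°, 355.44°.
Largest gap = 355.44° ⇒ minimal covering band is its complement: 360° − 355.44° = 4.56°.
Band runs from +27.37° eastward to +31.93°.

4.56°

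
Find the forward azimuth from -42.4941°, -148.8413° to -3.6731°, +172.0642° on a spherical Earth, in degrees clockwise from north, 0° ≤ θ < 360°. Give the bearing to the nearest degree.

Δλ = 172.0642 − -148.8413 = 320.9055°; wrapped into (−180°, 180°]: -39.0945°.
θ = atan2( sin Δλ · cos φ₂ , cos φ₁ · sin φ₂ − sin φ₁ · cos φ₂ · cos Δλ )
  = atan2(-0.62931, 0.47596) = -52.899° → normalised to [0°, 360°): 307.101°.

307°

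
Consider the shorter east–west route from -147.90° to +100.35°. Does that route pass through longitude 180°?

Yes

Naïve |100.35 − -147.90| = 248.25° > 180°, so the shorter arc goes the other way round — across 180°.
Signed shortest Δλ = ((100.35 − -147.90 + 180) mod 360) − 180 = -111.75°.
Going west by 111.75° from -147.90° passes through 180° before reaching +100.35°.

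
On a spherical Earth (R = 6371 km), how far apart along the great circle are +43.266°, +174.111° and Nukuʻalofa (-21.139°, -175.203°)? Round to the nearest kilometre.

Δλ = -175.203 − 174.111 = -349.314°; wrapped into (−180°, 180°]: 10.686°.
Δφ = -21.139 − 43.266 = -64.405°.
a = sin²(Δφ/2) + cos φ₁ · cos φ₂ · sin²(Δλ/2) = 0.289886.
c = 2·atan2(√a, √(1−a)) = 1.13710 rad → d = 6371·c ≈ 7244.46 km.

7244 km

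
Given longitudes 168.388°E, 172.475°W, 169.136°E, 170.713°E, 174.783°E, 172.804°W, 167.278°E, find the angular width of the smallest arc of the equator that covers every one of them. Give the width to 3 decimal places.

20.247°

Sort the longitudes: -172.804°, -172.475°, +167.278°, +168.388°, +169.136°, +170.713°, +174.783°.
Eastward gaps between consecutive values (wrapping around): 0.329°, 339.753°, 1.110°, 0.748°, 1.577°, 4.070°, 12.413°.
Largest gap = 339.753° ⇒ minimal covering band is its complement: 360° − 339.753° = 20.247°.
Band runs from +167.278° eastward to -172.475°, crossing the antimeridian.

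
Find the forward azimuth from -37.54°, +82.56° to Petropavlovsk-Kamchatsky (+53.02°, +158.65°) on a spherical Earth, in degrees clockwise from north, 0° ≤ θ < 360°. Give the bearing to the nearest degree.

39°

Δλ = 158.65 − 82.56 = 76.09°.
θ = atan2( sin Δλ · cos φ₂ , cos φ₁ · sin φ₂ − sin φ₁ · cos φ₂ · cos Δλ )
  = atan2(0.58390, 0.72154) = 38.981° → normalised to [0°, 360°): 38.981°.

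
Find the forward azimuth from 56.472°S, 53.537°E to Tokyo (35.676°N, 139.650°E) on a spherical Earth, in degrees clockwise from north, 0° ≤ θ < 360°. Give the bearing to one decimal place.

Δλ = 139.650 − 53.537 = 86.113°.
θ = atan2( sin Δλ · cos φ₂ , cos φ₁ · sin φ₂ − sin φ₁ · cos φ₂ · cos Δλ )
  = atan2(0.81046, 0.36803) = 65.577° → normalised to [0°, 360°): 65.577°.

65.6°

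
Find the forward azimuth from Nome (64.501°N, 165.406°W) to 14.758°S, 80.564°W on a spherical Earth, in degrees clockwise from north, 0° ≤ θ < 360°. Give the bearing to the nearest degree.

Δλ = -80.564 − -165.406 = 84.842°.
θ = atan2( sin Δλ · cos φ₂ , cos φ₁ · sin φ₂ − sin φ₁ · cos φ₂ · cos Δλ )
  = atan2(0.96309, -0.18813) = 101.053° → normalised to [0°, 360°): 101.053°.

101°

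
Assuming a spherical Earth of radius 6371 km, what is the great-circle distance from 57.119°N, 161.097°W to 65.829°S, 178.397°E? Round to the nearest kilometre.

13779 km

Δλ = 178.397 − -161.097 = 339.494°; wrapped into (−180°, 180°]: -20.506°.
Δφ = -65.829 − 57.119 = -122.948°.
a = sin²(Δφ/2) + cos φ₁ · cos φ₂ · sin²(Δλ/2) = 0.778982.
c = 2·atan2(√a, √(1−a)) = 2.16273 rad → d = 6371·c ≈ 13778.73 km.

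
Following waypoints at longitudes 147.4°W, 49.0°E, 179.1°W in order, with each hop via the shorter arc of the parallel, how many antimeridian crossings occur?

Leg 1: -147.4° → +49.0°, shortest Δλ = -163.6° (west) — crosses 180°.
Leg 2: +49.0° → -179.1°, shortest Δλ = 131.9° (east) — crosses 180°.
Total crossings: 2.

2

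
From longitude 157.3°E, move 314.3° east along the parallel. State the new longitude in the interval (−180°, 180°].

Start at +157.3°; shift +314.3° → +471.6°.
+471.6° lies outside (−180°, 180°]; subtract 360° → +111.6°.

111.6°E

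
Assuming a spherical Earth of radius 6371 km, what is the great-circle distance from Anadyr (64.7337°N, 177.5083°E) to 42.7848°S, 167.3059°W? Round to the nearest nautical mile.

6495 nmi

Δλ = -167.3059 − 177.5083 = -344.8142°; wrapped into (−180°, 180°]: 15.1858°.
Δφ = -42.7848 − 64.7337 = -107.5185°.
a = sin²(Δφ/2) + cos φ₁ · cos φ₂ · sin²(Δλ/2) = 0.655976.
c = 2·atan2(√a, √(1−a)) = 1.88804 rad → d = 6371·c ≈ 12028.72 km ≈ 6494.99 nmi.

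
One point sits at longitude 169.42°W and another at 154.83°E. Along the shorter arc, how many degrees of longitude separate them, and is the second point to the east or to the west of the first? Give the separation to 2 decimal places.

Raw difference: 154.83 − -169.42 = 324.25°.
Normalise into (−180°, 180°]: 324.25° − 360° = -35.75°.
Negative ⇒ the second point lies to the west; separation 35.75°.

35.75° west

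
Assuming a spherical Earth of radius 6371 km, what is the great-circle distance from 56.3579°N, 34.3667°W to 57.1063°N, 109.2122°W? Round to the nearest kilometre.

Δλ = -109.2122 − -34.3667 = -74.8455°.
Δφ = 57.1063 − 56.3579 = 0.7484°.
a = sin²(Δφ/2) + cos φ₁ · cos φ₂ · sin²(Δλ/2) = 0.111150.
c = 2·atan2(√a, √(1−a)) = 0.67980 rad → d = 6371·c ≈ 4331.00 km.

4331 km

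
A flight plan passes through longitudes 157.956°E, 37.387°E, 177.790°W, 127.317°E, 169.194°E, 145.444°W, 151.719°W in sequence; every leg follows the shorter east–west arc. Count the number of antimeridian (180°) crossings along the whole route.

Leg 1: +157.956° → +37.387°, shortest Δλ = -120.569° (west) — does not cross 180°.
Leg 2: +37.387° → -177.790°, shortest Δλ = 144.823° (east) — crosses 180°.
Leg 3: -177.790° → +127.317°, shortest Δλ = -54.893° (west) — crosses 180°.
Leg 4: +127.317° → +169.194°, shortest Δλ = 41.877° (east) — does not cross 180°.
Leg 5: +169.194° → -145.444°, shortest Δλ = 45.362° (east) — crosses 180°.
Leg 6: -145.444° → -151.719°, shortest Δλ = -6.275° (west) — does not cross 180°.
Total crossings: 3.

3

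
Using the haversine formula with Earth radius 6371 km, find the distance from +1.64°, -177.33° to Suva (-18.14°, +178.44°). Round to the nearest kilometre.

2248 km

Δλ = 178.44 − -177.33 = 355.77°; wrapped into (−180°, 180°]: -4.23°.
Δφ = -18.14 − 1.64 = -19.78°.
a = sin²(Δφ/2) + cos φ₁ · cos φ₂ · sin²(Δλ/2) = 0.030794.
c = 2·atan2(√a, √(1−a)) = 0.35279 rad → d = 6371·c ≈ 2247.64 km.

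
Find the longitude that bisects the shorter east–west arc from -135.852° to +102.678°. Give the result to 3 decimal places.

+163.413°

Signed shortest Δλ from -135.852° to +102.678° is -121.470°.
Midpoint longitude = -135.852° + (-121.470°)/2 = -135.852° − 60.735° = -196.587°.
Normalise into (−180°, 180°]: +163.413°.
(The naïve average (-135.852 + +102.678)/2 = -16.587° is on the wrong side of the globe.)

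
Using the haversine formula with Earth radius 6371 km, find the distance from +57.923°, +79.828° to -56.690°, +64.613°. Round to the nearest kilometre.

12816 km

Δλ = 64.613 − 79.828 = -15.215°.
Δφ = -56.690 − 57.923 = -114.613°.
a = sin²(Δφ/2) + cos φ₁ · cos φ₂ · sin²(Δλ/2) = 0.713355.
c = 2·atan2(√a, √(1−a)) = 2.01165 rad → d = 6371·c ≈ 12816.21 km.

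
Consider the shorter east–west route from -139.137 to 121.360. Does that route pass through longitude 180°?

Yes

Naïve |121.360 − -139.137| = 260.497° > 180°, so the shorter arc goes the other way round — across 180°.
Signed shortest Δλ = ((121.360 − -139.137 + 180) mod 360) − 180 = -99.503°.
Going west by 99.503° from -139.137° passes through 180° before reaching +121.360°.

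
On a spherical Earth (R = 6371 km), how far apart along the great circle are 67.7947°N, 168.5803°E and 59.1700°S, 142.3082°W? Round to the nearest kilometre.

14670 km

Δλ = -142.3082 − 168.5803 = -310.8885°; wrapped into (−180°, 180°]: 49.1115°.
Δφ = -59.1700 − 67.7947 = -126.9647°.
a = sin²(Δφ/2) + cos φ₁ · cos φ₂ · sin²(Δλ/2) = 0.834112.
c = 2·atan2(√a, √(1−a)) = 2.30261 rad → d = 6371·c ≈ 14669.96 km.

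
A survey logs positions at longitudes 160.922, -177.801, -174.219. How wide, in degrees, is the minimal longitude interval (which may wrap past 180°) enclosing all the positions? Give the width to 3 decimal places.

24.859°

Sort the longitudes: -177.801°, -174.219°, +160.922°.
Eastward gaps between consecutive values (wrapping around): 3.582°, 335.141°, 21.277°.
Largest gap = 335.141° ⇒ minimal covering band is its complement: 360° − 335.141° = 24.859°.
Band runs from +160.922° eastward to -174.219°, crossing the antimeridian.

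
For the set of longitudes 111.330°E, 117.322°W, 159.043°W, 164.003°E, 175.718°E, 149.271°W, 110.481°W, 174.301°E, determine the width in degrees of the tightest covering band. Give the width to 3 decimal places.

Sort the longitudes: -159.043°, -149.271°, -117.322°, -110.481°, +111.330°, +164.003°, +174.301°, +175.718°.
Eastward gaps between consecutive values (wrapping around): 9.772°, 31.949°, 6.841°, 221.811°, 52.673°, 10.298°, 1.417°, 25.239°.
Largest gap = 221.811° ⇒ minimal covering band is its complement: 360° − 221.811° = 138.189°.
Band runs from +111.330° eastward to -110.481°, crossing the antimeridian.

138.189°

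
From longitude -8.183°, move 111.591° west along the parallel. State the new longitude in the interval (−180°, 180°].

Start at -8.183°; shift −111.591° → -119.774°.
-119.774° already lies in (−180°, 180°].

-119.774°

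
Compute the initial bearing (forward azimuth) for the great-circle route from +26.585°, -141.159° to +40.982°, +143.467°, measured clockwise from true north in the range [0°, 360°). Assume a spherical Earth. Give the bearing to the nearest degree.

Δλ = 143.467 − -141.159 = 284.626°; wrapped into (−180°, 180°]: -75.374°.
θ = atan2( sin Δλ · cos φ₂ , cos φ₁ · sin φ₂ − sin φ₁ · cos φ₂ · cos Δλ )
  = atan2(-0.73045, 0.50117) = -55.545° → normalised to [0°, 360°): 304.455°.

304°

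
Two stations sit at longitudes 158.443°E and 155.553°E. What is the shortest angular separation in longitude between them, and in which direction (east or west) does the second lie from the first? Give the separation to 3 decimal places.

Raw difference: 155.553 − 158.443 = -2.89°.
Normalise into (−180°, 180°]: -2.89° stays -2.89°.
Negative ⇒ the second point lies to the west; separation 2.890°.

2.890° west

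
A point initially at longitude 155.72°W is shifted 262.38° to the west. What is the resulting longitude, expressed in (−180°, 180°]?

Start at -155.72°; shift −262.38° → -418.10°.
-418.10° lies outside (−180°, 180°]; add 360° → -58.10°.

58.10°W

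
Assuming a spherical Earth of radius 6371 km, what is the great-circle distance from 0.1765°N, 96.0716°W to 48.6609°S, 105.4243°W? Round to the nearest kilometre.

5504 km

Δλ = -105.4243 − -96.0716 = -9.3527°.
Δφ = -48.6609 − 0.1765 = -48.8374°.
a = sin²(Δφ/2) + cos φ₁ · cos φ₂ · sin²(Δλ/2) = 0.175291.
c = 2·atan2(√a, √(1−a)) = 0.86398 rad → d = 6371·c ≈ 5504.40 km.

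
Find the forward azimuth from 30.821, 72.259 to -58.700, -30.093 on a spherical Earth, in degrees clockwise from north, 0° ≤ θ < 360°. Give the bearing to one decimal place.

216.9°

Δλ = -30.093 − 72.259 = -102.352°.
θ = atan2( sin Δλ · cos φ₂ , cos φ₁ · sin φ₂ − sin φ₁ · cos φ₂ · cos Δλ )
  = atan2(-0.50749, -0.67685) = -143.138° → normalised to [0°, 360°): 216.862°.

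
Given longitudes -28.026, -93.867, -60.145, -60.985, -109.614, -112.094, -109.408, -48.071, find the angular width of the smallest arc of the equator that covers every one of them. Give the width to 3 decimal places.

84.068°

Sort the longitudes: -112.094°, -109.614°, -109.408°, -93.867°, -60.985°, -60.145°, -48.071°, -28.026°.
Eastward gaps between consecutive values (wrapping around): 2.480°, 0.206°, 15.541°, 32.882°, 0.840°, 12.074°, 20.045°, 275.932°.
Largest gap = 275.932° ⇒ minimal covering band is its complement: 360° − 275.932° = 84.068°.
Band runs from -112.094° eastward to -28.026°.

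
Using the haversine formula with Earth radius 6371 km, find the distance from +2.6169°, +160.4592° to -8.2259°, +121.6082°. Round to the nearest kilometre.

Δλ = 121.6082 − 160.4592 = -38.8510°.
Δφ = -8.2259 − 2.6169 = -10.8428°.
a = sin²(Δφ/2) + cos φ₁ · cos φ₂ · sin²(Δλ/2) = 0.118284.
c = 2·atan2(√a, √(1−a)) = 0.70219 rad → d = 6371·c ≈ 4473.64 km.

4474 km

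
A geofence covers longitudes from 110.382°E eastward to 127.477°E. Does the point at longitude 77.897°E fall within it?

Band width going east from +110.382° to +127.477°: ((127.477 − 110.382) mod 360) = 17.095°.
Offset of +77.897° east of the west edge: ((77.897 − 110.382) mod 360) = 327.515°.
327.515° > 17.095° ⇒ outside.

No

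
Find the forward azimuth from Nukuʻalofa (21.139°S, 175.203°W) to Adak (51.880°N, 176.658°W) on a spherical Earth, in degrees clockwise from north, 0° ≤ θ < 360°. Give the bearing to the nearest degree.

359°

Δλ = -176.658 − -175.203 = -1.455°.
θ = atan2( sin Δλ · cos φ₂ , cos φ₁ · sin φ₂ − sin φ₁ · cos φ₂ · cos Δλ )
  = atan2(-0.01567, 0.95633) = -0.939° → normalised to [0°, 360°): 359.061°.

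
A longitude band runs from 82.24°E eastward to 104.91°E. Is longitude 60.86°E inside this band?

Band width going east from +82.24° to +104.91°: ((104.91 − 82.24) mod 360) = 22.67°.
Offset of +60.86° east of the west edge: ((60.86 − 82.24) mod 360) = 338.62°.
338.62° > 22.67° ⇒ outside.

No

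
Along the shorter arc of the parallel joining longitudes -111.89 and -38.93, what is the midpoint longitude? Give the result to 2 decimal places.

Signed shortest Δλ from -111.89° to -38.93° is +72.96°.
Midpoint longitude = -111.89° + (+72.96°)/2 = -111.89° + 36.48° = -75.41°.

-75.41°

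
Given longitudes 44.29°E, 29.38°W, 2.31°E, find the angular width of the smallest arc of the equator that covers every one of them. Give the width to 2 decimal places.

Sort the longitudes: -29.38°, +2.31°, +44.29°.
Eastward gaps between consecutive values (wrapping around): 31.69°, 41.98°, 286.33°.
Largest gap = 286.33° ⇒ minimal covering band is its complement: 360° − 286.33° = 73.67°.
Band runs from -29.38° eastward to +44.29°.

73.67°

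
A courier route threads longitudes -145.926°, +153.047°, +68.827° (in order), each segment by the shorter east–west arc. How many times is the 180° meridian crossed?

Leg 1: -145.926° → +153.047°, shortest Δλ = -61.027° (west) — crosses 180°.
Leg 2: +153.047° → +68.827°, shortest Δλ = -84.22° (west) — does not cross 180°.
Total crossings: 1.

1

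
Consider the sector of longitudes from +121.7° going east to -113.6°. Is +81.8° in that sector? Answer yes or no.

No

Band width going east from +121.7° to -113.6°: ((-113.6 − 121.7) mod 360) = 124.7°.
Offset of +81.8° east of the west edge: ((81.8 − 121.7) mod 360) = 320.1°.
320.1° > 124.7° ⇒ outside.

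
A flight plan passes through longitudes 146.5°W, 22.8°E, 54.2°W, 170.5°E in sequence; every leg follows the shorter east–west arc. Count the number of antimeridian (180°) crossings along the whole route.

Leg 1: -146.5° → +22.8°, shortest Δλ = 169.3° (east) — does not cross 180°.
Leg 2: +22.8° → -54.2°, shortest Δλ = -77.0° (west) — does not cross 180°.
Leg 3: -54.2° → +170.5°, shortest Δλ = -135.3° (west) — crosses 180°.
Total crossings: 1.

1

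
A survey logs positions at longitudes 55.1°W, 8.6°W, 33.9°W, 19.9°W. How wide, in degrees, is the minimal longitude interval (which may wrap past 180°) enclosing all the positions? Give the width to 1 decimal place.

46.5°

Sort the longitudes: -55.1°, -33.9°, -19.9°, -8.6°.
Eastward gaps between consecutive values (wrapping around): 21.2°, 14.0°, 11.3°, 313.5°.
Largest gap = 313.5° ⇒ minimal covering band is its complement: 360° − 313.5° = 46.5°.
Band runs from -55.1° eastward to -8.6°.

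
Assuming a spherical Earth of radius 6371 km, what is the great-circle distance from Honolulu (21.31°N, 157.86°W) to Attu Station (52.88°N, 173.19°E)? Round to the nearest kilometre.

Δλ = 173.19 − -157.86 = 331.05°; wrapped into (−180°, 180°]: -28.95°.
Δφ = 52.88 − 21.31 = 31.57°.
a = sin²(Δφ/2) + cos φ₁ · cos φ₂ · sin²(Δλ/2) = 0.109127.
c = 2·atan2(√a, √(1−a)) = 0.67333 rad → d = 6371·c ≈ 4289.81 km.

4290 km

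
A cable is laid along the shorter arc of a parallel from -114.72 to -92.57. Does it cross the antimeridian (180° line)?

No

Signed shortest Δλ = ((-92.57 − -114.72 + 180) mod 360) − 180 = 22.15°.
Going east by 22.15° from -114.72° reaches -92.57° without touching 180°.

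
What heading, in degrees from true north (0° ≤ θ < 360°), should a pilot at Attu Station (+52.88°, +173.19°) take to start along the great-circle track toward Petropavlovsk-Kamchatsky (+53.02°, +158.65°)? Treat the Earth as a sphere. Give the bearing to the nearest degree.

277°

Δλ = 158.65 − 173.19 = -14.54°.
θ = atan2( sin Δλ · cos φ₂ , cos φ₁ · sin φ₂ − sin φ₁ · cos φ₂ · cos Δλ )
  = atan2(-0.15102, 0.01781) = -83.276° → normalised to [0°, 360°): 276.724°.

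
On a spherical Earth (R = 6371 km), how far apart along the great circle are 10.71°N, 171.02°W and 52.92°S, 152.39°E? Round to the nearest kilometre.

7882 km

Δλ = 152.39 − -171.02 = 323.41°; wrapped into (−180°, 180°]: -36.59°.
Δφ = -52.92 − 10.71 = -63.63°.
a = sin²(Δφ/2) + cos φ₁ · cos φ₂ · sin²(Δλ/2) = 0.336294.
c = 2·atan2(√a, √(1−a)) = 1.23723 rad → d = 6371·c ≈ 7882.41 km.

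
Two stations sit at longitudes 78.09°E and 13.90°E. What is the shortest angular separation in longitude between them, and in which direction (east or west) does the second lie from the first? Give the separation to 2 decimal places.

64.19° west

Raw difference: 13.90 − 78.09 = -64.19°.
Normalise into (−180°, 180°]: -64.19° stays -64.19°.
Negative ⇒ the second point lies to the west; separation 64.19°.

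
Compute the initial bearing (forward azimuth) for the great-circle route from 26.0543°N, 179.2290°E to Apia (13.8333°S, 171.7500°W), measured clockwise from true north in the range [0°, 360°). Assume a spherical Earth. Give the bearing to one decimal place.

166.5°

Δλ = -171.7500 − 179.2290 = -350.9790°; wrapped into (−180°, 180°]: 9.0210°.
θ = atan2( sin Δλ · cos φ₂ , cos φ₁ · sin φ₂ − sin φ₁ · cos φ₂ · cos Δλ )
  = atan2(0.15225, -0.63601) = 166.538° → normalised to [0°, 360°): 166.538°.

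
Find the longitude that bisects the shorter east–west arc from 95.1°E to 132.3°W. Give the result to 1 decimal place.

Signed shortest Δλ from +95.1° to -132.3° is +132.6°.
Midpoint longitude = +95.1° + (+132.6°)/2 = +95.1° + 66.3° = +161.4°.
(The naïve average (+95.1 + -132.3)/2 = -18.6° is on the wrong side of the globe.)

161.4°E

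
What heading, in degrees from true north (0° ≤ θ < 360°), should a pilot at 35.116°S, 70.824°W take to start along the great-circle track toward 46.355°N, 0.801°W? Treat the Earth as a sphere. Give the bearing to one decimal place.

Δλ = -0.801 − -70.824 = 70.023°.
θ = atan2( sin Δλ · cos φ₂ , cos φ₁ · sin φ₂ − sin φ₁ · cos φ₂ · cos Δλ )
  = atan2(0.64866, 0.72756) = 41.719° → normalised to [0°, 360°): 41.719°.

41.7°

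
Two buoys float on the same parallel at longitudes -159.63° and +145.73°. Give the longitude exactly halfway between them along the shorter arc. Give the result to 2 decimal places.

Signed shortest Δλ from -159.63° to +145.73° is -54.64°.
Midpoint longitude = -159.63° + (-54.64°)/2 = -159.63° − 27.32° = -186.95°.
Normalise into (−180°, 180°]: +173.05°.
(The naïve average (-159.63 + +145.73)/2 = -6.95° is on the wrong side of the globe.)

+173.05°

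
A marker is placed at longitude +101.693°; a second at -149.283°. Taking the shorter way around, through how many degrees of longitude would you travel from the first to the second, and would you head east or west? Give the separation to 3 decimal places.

Raw difference: -149.283 − 101.693 = -250.976°.
Normalise into (−180°, 180°]: -250.976° + 360° = 109.024°.
Positive ⇒ the second point lies to the east; separation 109.024°.

109.024° east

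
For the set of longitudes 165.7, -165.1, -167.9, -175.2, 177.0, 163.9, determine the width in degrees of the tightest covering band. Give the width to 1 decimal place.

31.0°

Sort the longitudes: -175.2°, -167.9°, -165.1°, +163.9°, +165.7°, +177.0°.
Eastward gaps between consecutive values (wrapping around): 7.3°, 2.8°, 329.0°, 1.8°, 11.3°, 7.8°.
Largest gap = 329.0° ⇒ minimal covering band is its complement: 360° − 329.0° = 31.0°.
Band runs from +163.9° eastward to -165.1°, crossing the antimeridian.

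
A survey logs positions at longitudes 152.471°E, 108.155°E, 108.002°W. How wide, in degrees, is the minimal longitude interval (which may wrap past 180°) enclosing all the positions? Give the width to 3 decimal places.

Sort the longitudes: -108.002°, +108.155°, +152.471°.
Eastward gaps between consecutive values (wrapping around): 216.157°, 44.316°, 99.527°.
Largest gap = 216.157° ⇒ minimal covering band is its complement: 360° − 216.157° = 143.843°.
Band runs from +108.155° eastward to -108.002°, crossing the antimeridian.

143.843°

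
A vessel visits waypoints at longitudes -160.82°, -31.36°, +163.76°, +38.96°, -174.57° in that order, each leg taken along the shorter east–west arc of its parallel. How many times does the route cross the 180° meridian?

2

Leg 1: -160.82° → -31.36°, shortest Δλ = 129.46° (east) — does not cross 180°.
Leg 2: -31.36° → +163.76°, shortest Δλ = -164.88° (west) — crosses 180°.
Leg 3: +163.76° → +38.96°, shortest Δλ = -124.8° (west) — does not cross 180°.
Leg 4: +38.96° → -174.57°, shortest Δλ = 146.47° (east) — crosses 180°.
Total crossings: 2.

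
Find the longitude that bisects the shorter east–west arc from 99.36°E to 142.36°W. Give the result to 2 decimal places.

158.50°E

Signed shortest Δλ from +99.36° to -142.36° is +118.28°.
Midpoint longitude = +99.36° + (+118.28°)/2 = +99.36° + 59.14° = +158.50°.
(The naïve average (+99.36 + -142.36)/2 = -21.5° is on the wrong side of the globe.)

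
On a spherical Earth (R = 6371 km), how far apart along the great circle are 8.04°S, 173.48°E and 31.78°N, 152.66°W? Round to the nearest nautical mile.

Δλ = -152.66 − 173.48 = -326.14°; wrapped into (−180°, 180°]: 33.86°.
Δφ = 31.78 − -8.04 = 39.82°.
a = sin²(Δφ/2) + cos φ₁ · cos φ₂ · sin²(Δλ/2) = 0.187347.
c = 2·atan2(√a, √(1−a)) = 0.89527 rad → d = 6371·c ≈ 5703.79 km ≈ 3079.80 nmi.

3080 nmi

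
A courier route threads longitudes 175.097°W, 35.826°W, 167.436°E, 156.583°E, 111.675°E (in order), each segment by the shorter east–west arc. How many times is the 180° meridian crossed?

1

Leg 1: -175.097° → -35.826°, shortest Δλ = 139.271° (east) — does not cross 180°.
Leg 2: -35.826° → +167.436°, shortest Δλ = -156.738° (west) — crosses 180°.
Leg 3: +167.436° → +156.583°, shortest Δλ = -10.853° (west) — does not cross 180°.
Leg 4: +156.583° → +111.675°, shortest Δλ = -44.908° (west) — does not cross 180°.
Total crossings: 1.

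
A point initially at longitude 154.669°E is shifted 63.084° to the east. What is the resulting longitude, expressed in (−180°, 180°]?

Start at +154.669°; shift +63.084° → +217.753°.
+217.753° lies outside (−180°, 180°]; subtract 360° → -142.247°.

142.247°W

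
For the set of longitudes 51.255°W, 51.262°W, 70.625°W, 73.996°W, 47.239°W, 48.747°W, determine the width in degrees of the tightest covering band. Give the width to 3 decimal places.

Sort the longitudes: -73.996°, -70.625°, -51.262°, -51.255°, -48.747°, -47.239°.
Eastward gaps between consecutive values (wrapping around): 3.371°, 19.363°, 0.007°, 2.508°, 1.508°, 333.243°.
Largest gap = 333.243° ⇒ minimal covering band is its complement: 360° − 333.243° = 26.757°.
Band runs from -73.996° eastward to -47.239°.

26.757°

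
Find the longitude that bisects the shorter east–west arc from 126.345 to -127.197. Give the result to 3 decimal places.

+179.574°

Signed shortest Δλ from +126.345° to -127.197° is +106.458°.
Midpoint longitude = +126.345° + (+106.458°)/2 = +126.345° + 53.229° = +179.574°.
(The naïve average (+126.345 + -127.197)/2 = -0.426° is on the wrong side of the globe.)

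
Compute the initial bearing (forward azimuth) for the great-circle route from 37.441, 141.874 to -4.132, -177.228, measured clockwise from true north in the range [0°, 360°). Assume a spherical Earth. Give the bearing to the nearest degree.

128°

Δλ = -177.228 − 141.874 = -319.102°; wrapped into (−180°, 180°]: 40.898°.
θ = atan2( sin Δλ · cos φ₂ , cos φ₁ · sin φ₂ − sin φ₁ · cos φ₂ · cos Δλ )
  = atan2(0.65301, -0.51555) = 128.291° → normalised to [0°, 360°): 128.291°.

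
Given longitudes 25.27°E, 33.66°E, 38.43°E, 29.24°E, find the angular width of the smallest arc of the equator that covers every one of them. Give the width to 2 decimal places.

Sort the longitudes: +25.27°, +29.24°, +33.66°, +38.43°.
Eastward gaps between consecutive values (wrapping around): 3.97°, 4.42°, 4.77°, 346.84°.
Largest gap = 346.84° ⇒ minimal covering band is its complement: 360° − 346.84° = 13.16°.
Band runs from +25.27° eastward to +38.43°.

13.16°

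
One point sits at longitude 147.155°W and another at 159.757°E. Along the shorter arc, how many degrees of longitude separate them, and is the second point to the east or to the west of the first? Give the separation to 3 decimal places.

Raw difference: 159.757 − -147.155 = 306.912°.
Normalise into (−180°, 180°]: 306.912° − 360° = -53.088°.
Negative ⇒ the second point lies to the west; separation 53.088°.

53.088° west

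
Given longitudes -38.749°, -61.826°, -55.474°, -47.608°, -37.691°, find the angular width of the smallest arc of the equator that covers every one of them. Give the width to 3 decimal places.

24.135°

Sort the longitudes: -61.826°, -55.474°, -47.608°, -38.749°, -37.691°.
Eastward gaps between consecutive values (wrapping around): 6.352°, 7.866°, 8.859°, 1.058°, 335.865°.
Largest gap = 335.865° ⇒ minimal covering band is its complement: 360° − 335.865° = 24.135°.
Band runs from -61.826° eastward to -37.691°.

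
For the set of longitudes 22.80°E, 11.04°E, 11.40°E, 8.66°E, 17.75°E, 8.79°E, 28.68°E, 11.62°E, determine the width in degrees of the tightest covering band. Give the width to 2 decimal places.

20.02°

Sort the longitudes: +8.66°, +8.79°, +11.04°, +11.40°, +11.62°, +17.75°, +22.80°, +28.68°.
Eastward gaps between consecutive values (wrapping around): 0.13°, 2.25°, 0.36°, 0.22°, 6.13°, 5.05°, 5.88°, 339.98°.
Largest gap = 339.98° ⇒ minimal covering band is its complement: 360° − 339.98° = 20.02°.
Band runs from +8.66° eastward to +28.68°.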